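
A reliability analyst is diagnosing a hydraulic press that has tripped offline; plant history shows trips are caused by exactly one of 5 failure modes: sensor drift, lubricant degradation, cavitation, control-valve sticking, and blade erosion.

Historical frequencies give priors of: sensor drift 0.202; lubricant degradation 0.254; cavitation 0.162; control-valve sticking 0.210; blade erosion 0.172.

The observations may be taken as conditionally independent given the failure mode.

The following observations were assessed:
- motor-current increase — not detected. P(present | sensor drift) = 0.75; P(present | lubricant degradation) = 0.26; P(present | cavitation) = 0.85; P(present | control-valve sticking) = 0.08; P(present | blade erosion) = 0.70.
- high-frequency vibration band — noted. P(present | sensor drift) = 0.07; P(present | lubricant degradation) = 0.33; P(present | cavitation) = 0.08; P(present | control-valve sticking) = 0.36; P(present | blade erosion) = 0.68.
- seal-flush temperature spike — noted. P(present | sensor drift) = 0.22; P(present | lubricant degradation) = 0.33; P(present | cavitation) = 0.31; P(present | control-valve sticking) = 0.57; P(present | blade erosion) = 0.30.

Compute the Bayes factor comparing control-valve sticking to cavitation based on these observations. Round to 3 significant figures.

50.7

Take the product of per-observation likelihoods under each hypothesis (using 1 − P(present | H) for each absent observation), then divide.
  control-valve sticking: (1 − 0.08) × 0.36 × 0.57 = 0.18878
  cavitation: (1 − 0.85) × 0.08 × 0.31 = 0.00372
Bayes factor = 0.18878 / 0.00372 ≈ 50.7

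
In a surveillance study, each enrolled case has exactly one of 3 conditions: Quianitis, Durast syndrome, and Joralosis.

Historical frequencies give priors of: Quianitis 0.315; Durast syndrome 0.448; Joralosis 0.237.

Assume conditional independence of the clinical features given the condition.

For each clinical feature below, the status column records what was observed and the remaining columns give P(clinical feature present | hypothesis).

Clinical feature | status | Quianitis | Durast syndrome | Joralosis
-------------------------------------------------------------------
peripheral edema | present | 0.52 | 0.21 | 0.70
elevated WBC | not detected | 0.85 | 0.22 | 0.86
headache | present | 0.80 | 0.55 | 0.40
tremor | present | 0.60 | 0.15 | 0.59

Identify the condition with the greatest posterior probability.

By Bayes' rule with conditional independence, the unnormalized weight for each hypothesis is prior × ∏ likelihoods (using 1 − P(present | H) for each absent clinical feature):
  Quianitis: 0.315 × 0.52 × (1 − 0.85) × 0.80 × 0.60 = 0.011794
  Durast syndrome: 0.448 × 0.21 × (1 − 0.22) × 0.55 × 0.15 = 0.006054
  Joralosis: 0.237 × 0.70 × (1 − 0.86) × 0.40 × 0.59 = 0.0054813
Normalizing constant Z = 0.011794 + 0.006054 + 0.0054813 = 0.023329.
P(Quianitis | evidence) ≈ 0.011794 / 0.023329 ≈ 0.506
P(Durast syndrome | evidence) ≈ 0.006054 / 0.023329 ≈ 0.260
P(Joralosis | evidence) ≈ 0.0054813 / 0.023329 ≈ 0.235
The largest is 0.506, so Quianitis is most probable.

Quianitis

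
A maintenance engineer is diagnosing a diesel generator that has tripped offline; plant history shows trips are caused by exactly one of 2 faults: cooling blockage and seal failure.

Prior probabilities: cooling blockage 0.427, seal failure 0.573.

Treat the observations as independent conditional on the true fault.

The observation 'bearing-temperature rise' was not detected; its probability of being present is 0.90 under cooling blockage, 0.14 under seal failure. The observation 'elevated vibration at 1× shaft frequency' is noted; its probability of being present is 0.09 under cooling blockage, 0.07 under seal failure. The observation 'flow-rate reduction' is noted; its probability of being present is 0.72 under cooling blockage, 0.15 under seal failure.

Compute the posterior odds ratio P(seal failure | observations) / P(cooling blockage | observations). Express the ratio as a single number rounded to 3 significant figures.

The normalizing constant cancels in an odds ratio, so compute prior × likelihood for the two hypotheses only (using 1 − P(present | H) for each absent observation):
  seal failure: 0.573 × (1 − 0.14) × 0.07 × 0.15 = 0.0051742
  cooling blockage: 0.427 × (1 − 0.90) × 0.09 × 0.72 = 0.002767
Posterior odds = 0.0051742 / 0.002767 ≈ 1.87.

1.87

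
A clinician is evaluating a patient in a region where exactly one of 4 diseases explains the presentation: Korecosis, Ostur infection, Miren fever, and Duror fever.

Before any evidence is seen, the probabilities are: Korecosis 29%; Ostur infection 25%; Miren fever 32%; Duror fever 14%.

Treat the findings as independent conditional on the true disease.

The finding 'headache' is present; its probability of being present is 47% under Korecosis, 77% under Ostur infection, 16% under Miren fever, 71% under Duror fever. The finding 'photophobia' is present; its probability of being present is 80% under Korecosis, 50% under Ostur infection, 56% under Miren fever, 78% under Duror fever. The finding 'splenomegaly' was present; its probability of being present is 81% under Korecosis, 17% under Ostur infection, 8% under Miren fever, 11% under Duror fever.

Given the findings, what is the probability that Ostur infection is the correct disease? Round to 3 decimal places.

By Bayes' rule with conditional independence, the unnormalized weight for each hypothesis is prior × ∏ likelihoods:
  Korecosis: 0.29 × 0.47 × 0.80 × 0.81 = 0.088322
  Ostur infection: 0.25 × 0.77 × 0.50 × 0.17 = 0.016363
  Miren fever: 0.32 × 0.16 × 0.56 × 0.08 = 0.0022938
  Duror fever: 0.14 × 0.71 × 0.78 × 0.11 = 0.0085285
Normalizing constant Z = 0.088322 + 0.016363 + 0.0022938 + 0.0085285 = 0.11551.
P(Ostur infection | evidence) = 0.016363 / 0.11551 ≈ 0.142.

0.142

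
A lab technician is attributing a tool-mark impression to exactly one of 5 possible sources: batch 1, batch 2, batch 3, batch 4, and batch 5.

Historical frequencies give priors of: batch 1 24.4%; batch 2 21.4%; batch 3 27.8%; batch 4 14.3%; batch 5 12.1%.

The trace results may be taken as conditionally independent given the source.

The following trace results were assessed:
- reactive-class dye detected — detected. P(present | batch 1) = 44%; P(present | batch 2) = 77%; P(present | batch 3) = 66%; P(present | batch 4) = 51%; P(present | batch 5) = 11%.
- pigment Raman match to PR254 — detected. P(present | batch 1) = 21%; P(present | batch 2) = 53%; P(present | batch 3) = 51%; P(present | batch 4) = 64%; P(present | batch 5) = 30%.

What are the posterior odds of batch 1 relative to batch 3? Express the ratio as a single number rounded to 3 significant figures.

The normalizing constant cancels in an odds ratio, so compute prior × likelihood for the two hypotheses only:
  batch 1: 0.244 × 0.44 × 0.21 = 0.022546
  batch 3: 0.278 × 0.66 × 0.51 = 0.093575
Posterior odds = 0.022546 / 0.093575 ≈ 0.241.

0.241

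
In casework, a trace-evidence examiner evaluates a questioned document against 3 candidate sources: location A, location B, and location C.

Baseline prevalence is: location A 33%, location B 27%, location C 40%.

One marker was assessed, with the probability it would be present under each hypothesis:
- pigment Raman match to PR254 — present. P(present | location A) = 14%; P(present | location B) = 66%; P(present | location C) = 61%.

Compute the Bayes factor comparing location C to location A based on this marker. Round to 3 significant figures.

4.36

The Bayes factor is the ratio of the two likelihoods.
  location C: 0.61
  location A: 0.14
Bayes factor = 0.61 / 0.14 ≈ 4.36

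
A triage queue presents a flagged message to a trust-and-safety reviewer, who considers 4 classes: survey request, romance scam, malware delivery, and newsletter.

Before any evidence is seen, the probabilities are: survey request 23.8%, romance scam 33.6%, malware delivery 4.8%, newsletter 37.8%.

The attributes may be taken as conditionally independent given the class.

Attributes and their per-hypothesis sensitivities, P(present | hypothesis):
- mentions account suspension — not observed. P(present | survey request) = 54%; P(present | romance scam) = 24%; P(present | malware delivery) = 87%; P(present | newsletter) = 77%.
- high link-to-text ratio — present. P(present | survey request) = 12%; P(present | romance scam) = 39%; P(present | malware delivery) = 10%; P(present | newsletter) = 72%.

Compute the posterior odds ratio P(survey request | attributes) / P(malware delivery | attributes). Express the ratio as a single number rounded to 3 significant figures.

21.1

Unnormalized posterior weight (prior times the attribute likelihoods) for each of the two hypotheses (using 1 − P(present | H) for each absent attribute):
  survey request: 0.238 × (1 − 0.54) × 0.12 = 0.013138
  malware delivery: 0.048 × (1 − 0.87) × 0.10 = 0.000624
Posterior odds = 0.013138 / 0.000624 ≈ 21.1.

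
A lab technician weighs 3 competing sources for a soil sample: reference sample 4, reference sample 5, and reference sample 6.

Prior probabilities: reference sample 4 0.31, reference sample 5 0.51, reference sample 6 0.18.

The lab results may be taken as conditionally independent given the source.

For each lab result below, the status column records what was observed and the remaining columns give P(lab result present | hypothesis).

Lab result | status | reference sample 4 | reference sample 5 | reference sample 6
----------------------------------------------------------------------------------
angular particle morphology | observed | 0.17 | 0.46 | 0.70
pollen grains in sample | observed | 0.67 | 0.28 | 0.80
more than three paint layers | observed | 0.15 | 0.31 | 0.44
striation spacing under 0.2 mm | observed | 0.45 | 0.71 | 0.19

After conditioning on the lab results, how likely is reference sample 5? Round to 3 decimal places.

By Bayes' rule with conditional independence, the unnormalized weight for each hypothesis is prior × ∏ likelihoods:
  reference sample 4: 0.31 × 0.17 × 0.67 × 0.15 × 0.45 = 0.0023834
  reference sample 5: 0.51 × 0.46 × 0.28 × 0.31 × 0.71 = 0.014458
  reference sample 6: 0.18 × 0.70 × 0.80 × 0.44 × 0.19 = 0.0084269
Normalizing constant Z = 0.0023834 + 0.014458 + 0.0084269 = 0.025268.
P(reference sample 5 | evidence) = 0.014458 / 0.025268 ≈ 0.572.

0.572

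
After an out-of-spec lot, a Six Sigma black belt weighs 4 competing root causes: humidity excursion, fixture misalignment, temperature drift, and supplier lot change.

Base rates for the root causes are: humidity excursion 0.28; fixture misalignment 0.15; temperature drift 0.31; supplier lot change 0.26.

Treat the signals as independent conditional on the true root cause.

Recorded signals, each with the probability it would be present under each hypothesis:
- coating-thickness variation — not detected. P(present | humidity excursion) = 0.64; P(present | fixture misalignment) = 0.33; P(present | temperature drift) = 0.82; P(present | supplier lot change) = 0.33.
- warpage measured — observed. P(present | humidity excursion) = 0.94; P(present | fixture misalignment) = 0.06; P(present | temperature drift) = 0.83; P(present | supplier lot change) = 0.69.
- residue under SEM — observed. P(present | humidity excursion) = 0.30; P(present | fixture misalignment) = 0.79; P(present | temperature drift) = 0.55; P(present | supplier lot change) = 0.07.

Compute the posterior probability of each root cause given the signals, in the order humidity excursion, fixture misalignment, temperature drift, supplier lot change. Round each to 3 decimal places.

By Bayes' rule with conditional independence, the unnormalized weight for each hypothesis is prior × ∏ likelihoods (using 1 − P(present | H) for each absent signal):
  humidity excursion: 0.28 × (1 − 0.64) × 0.94 × 0.30 = 0.028426
  fixture misalignment: 0.15 × (1 − 0.33) × 0.06 × 0.79 = 0.0047637
  temperature drift: 0.31 × (1 − 0.82) × 0.83 × 0.55 = 0.025473
  supplier lot change: 0.26 × (1 − 0.33) × 0.69 × 0.07 = 0.0084139
Normalizing constant Z = 0.028426 + 0.0047637 + 0.025473 + 0.0084139 = 0.067076.
P(humidity excursion | evidence) = 0.028426 / 0.067076 ≈ 0.424
P(fixture misalignment | evidence) = 0.0047637 / 0.067076 ≈ 0.071
P(temperature drift | evidence) = 0.025473 / 0.067076 ≈ 0.380
P(supplier lot change | evidence) = 0.0084139 / 0.067076 ≈ 0.125

0.424, 0.071, 0.380, 0.125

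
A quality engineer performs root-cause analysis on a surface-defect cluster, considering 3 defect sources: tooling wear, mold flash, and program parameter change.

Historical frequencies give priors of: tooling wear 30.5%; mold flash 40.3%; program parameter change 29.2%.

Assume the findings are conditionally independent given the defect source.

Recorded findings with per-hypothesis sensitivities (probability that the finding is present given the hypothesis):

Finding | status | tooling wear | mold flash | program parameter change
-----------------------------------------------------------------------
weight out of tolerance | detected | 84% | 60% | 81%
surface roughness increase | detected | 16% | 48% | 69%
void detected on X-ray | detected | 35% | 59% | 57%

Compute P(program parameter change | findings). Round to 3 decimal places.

0.529

By Bayes' rule with conditional independence, the unnormalized weight for each hypothesis is prior × ∏ likelihoods:
  tooling wear: 0.305 × 0.84 × 0.16 × 0.35 = 0.014347
  mold flash: 0.403 × 0.60 × 0.48 × 0.59 = 0.068478
  program parameter change: 0.292 × 0.81 × 0.69 × 0.57 = 0.093023
The unnormalized weights sum to 0.17585.
P(program parameter change | evidence) = 0.093023 / 0.17585 ≈ 0.529.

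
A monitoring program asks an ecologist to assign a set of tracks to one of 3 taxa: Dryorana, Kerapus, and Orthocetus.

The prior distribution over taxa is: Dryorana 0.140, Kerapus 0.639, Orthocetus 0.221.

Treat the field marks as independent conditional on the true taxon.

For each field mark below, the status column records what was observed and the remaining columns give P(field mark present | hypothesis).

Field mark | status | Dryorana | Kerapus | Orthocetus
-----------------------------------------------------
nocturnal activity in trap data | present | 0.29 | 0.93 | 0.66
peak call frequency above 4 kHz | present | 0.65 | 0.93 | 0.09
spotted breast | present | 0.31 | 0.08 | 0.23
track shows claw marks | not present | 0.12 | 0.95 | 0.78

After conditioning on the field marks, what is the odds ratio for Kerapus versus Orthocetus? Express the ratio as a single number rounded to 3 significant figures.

3.33

The normalizing constant cancels in an odds ratio, so compute prior × likelihood for the two hypotheses only (using 1 − P(present | H) for each absent field mark):
  Kerapus: 0.639 × 0.93 × 0.93 × 0.08 × (1 − 0.95) = 0.0022107
  Orthocetus: 0.221 × 0.66 × 0.09 × 0.23 × (1 − 0.78) = 0.00066425
Odds(Kerapus : Orthocetus) = 0.0022107 / 0.00066425 ≈ 3.33.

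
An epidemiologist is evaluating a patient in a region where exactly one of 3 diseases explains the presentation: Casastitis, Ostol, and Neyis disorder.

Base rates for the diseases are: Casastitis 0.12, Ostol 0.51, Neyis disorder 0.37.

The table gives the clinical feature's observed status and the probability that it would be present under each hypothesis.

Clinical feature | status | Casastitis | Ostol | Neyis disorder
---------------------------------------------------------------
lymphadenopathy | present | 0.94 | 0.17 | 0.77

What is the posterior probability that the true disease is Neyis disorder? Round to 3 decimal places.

By Bayes' rule, the unnormalized weight for each hypothesis is prior × likelihood:
  Casastitis: 0.12 × 0.94 = 0.1128
  Ostol: 0.51 × 0.17 = 0.0867
  Neyis disorder: 0.37 × 0.77 = 0.2849
Normalizing constant Z = 0.1128 + 0.0867 + 0.2849 = 0.4844.
P(Neyis disorder | evidence) = 0.2849 / 0.4844 ≈ 0.588.

0.588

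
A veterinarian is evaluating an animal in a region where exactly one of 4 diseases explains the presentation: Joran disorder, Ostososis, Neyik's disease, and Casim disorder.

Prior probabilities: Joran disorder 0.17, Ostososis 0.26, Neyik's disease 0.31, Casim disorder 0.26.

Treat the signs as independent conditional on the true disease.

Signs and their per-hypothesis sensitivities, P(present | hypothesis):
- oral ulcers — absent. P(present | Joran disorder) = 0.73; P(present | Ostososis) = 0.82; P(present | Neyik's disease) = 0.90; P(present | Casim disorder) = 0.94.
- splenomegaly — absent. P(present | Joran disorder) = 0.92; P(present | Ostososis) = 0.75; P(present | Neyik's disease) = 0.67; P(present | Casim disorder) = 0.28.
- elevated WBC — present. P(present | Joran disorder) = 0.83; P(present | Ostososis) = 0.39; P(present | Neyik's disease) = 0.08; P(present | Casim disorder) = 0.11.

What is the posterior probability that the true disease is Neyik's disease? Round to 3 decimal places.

0.085

For each hypothesis, the unnormalized posterior weight is prior × product of the sign likelihoods (using 1 − P(present | H) for each absent sign):
  Joran disorder: 0.17 × (1 − 0.73) × (1 − 0.92) × 0.83 = 0.0030478
  Ostososis: 0.26 × (1 − 0.82) × (1 − 0.75) × 0.39 = 0.004563
  Neyik's disease: 0.31 × (1 − 0.90) × (1 − 0.67) × 0.08 = 0.0008184
  Casim disorder: 0.26 × (1 − 0.94) × (1 − 0.28) × 0.11 = 0.0012355
Marginal likelihood of the evidence = 0.0096647.
P(Neyik's disease | evidence) = 0.0008184 / 0.0096647 ≈ 0.085.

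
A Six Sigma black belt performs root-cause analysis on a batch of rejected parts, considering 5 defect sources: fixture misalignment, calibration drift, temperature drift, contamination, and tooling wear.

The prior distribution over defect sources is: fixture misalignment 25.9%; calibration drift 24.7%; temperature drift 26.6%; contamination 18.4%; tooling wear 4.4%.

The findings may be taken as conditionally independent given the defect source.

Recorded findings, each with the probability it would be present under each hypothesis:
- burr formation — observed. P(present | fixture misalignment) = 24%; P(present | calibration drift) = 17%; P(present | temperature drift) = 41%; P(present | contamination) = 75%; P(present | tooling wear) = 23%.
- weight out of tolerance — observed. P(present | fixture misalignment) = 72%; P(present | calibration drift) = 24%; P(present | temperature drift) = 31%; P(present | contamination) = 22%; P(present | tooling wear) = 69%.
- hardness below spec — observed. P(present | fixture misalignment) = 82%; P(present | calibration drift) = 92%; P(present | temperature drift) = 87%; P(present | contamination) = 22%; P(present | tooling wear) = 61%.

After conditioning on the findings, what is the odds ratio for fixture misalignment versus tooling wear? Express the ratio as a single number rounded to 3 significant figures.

Unnormalized posterior weight (prior times the finding likelihoods) for each of the two hypotheses:
  fixture misalignment: 0.259 × 0.24 × 0.72 × 0.82 = 0.036699
  tooling wear: 0.044 × 0.23 × 0.69 × 0.61 = 0.0042595
Odds(fixture misalignment : tooling wear) = 0.036699 / 0.0042595 ≈ 8.62.

8.62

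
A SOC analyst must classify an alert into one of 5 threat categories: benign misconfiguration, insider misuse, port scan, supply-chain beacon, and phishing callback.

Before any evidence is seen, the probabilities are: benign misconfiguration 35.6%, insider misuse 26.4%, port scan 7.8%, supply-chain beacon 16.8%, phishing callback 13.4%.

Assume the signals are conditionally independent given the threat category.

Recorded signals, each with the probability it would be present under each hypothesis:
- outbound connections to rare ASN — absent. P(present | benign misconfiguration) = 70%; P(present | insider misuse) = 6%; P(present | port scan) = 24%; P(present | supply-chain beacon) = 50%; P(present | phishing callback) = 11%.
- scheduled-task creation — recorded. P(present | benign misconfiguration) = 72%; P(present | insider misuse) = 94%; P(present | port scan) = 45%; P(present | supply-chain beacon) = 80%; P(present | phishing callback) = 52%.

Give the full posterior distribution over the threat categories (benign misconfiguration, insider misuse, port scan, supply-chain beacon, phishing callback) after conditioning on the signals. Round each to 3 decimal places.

0.165, 0.501, 0.057, 0.144, 0.133

Multiply each prior by the joint likelihood of the signal pattern (using 1 − P(present | H) for each absent signal):
  benign misconfiguration: 0.356 × (1 − 0.70) × 0.72 = 0.076896
  insider misuse: 0.264 × (1 − 0.06) × 0.94 = 0.23327
  port scan: 0.078 × (1 − 0.24) × 0.45 = 0.026676
  supply-chain beacon: 0.168 × (1 − 0.50) × 0.80 = 0.0672
  phishing callback: 0.134 × (1 − 0.11) × 0.52 = 0.062015
The unnormalized weights sum to 0.46606.
P(benign misconfiguration | evidence) = 0.076896 / 0.46606 ≈ 0.165
P(insider misuse | evidence) = 0.23327 / 0.46606 ≈ 0.501
P(port scan | evidence) = 0.026676 / 0.46606 ≈ 0.057
P(supply-chain beacon | evidence) = 0.0672 / 0.46606 ≈ 0.144
P(phishing callback | evidence) = 0.062015 / 0.46606 ≈ 0.133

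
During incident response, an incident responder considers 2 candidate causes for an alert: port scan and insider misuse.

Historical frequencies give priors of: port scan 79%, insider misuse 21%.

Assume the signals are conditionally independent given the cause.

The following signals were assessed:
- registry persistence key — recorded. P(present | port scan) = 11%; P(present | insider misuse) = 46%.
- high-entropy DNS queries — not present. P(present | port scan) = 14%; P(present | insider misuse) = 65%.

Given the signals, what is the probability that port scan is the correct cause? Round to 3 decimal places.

Multiply each prior by the joint likelihood of the signal pattern (using 1 − P(present | H) for each absent signal):
  port scan: 0.79 × 0.11 × (1 − 0.14) = 0.074734
  insider misuse: 0.21 × 0.46 × (1 − 0.65) = 0.03381
The unnormalized weights sum to 0.10854.
P(port scan | evidence) = 0.074734 / 0.10854 ≈ 0.689.

0.689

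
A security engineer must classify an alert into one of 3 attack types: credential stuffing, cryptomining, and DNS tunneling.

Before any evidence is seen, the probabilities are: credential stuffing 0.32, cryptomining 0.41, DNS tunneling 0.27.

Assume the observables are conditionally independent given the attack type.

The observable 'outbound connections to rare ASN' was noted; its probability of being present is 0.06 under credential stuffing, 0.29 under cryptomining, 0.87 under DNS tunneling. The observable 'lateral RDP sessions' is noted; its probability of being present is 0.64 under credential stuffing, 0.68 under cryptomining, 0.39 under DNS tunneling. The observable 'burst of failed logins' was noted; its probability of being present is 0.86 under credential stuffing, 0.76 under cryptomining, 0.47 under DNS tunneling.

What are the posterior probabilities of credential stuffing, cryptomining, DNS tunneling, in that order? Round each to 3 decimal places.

0.092, 0.534, 0.374

For each hypothesis, the unnormalized posterior weight is prior × product of the observable likelihoods:
  credential stuffing: 0.32 × 0.06 × 0.64 × 0.86 = 0.010568
  cryptomining: 0.41 × 0.29 × 0.68 × 0.76 = 0.061448
  DNS tunneling: 0.27 × 0.87 × 0.39 × 0.47 = 0.043057
Marginal likelihood of the evidence = 0.11507.
P(credential stuffing | evidence) = 0.010568 / 0.11507 ≈ 0.092
P(cryptomining | evidence) = 0.061448 / 0.11507 ≈ 0.534
P(DNS tunneling | evidence) = 0.043057 / 0.11507 ≈ 0.374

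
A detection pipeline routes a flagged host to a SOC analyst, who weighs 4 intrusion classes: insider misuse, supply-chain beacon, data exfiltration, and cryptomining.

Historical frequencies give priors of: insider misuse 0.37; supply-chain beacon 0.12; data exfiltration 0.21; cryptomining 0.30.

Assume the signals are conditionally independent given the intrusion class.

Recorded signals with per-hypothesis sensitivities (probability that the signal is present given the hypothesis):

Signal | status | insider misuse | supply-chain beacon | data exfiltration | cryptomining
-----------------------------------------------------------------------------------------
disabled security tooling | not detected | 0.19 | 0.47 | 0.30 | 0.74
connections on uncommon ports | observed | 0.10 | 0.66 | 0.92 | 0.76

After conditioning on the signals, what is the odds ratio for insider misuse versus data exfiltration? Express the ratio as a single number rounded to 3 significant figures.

0.222

Posterior odds equal prior odds times the likelihood ratio; only the two competing hypotheses matter (using 1 − P(present | H) for each absent signal).
  insider misuse: 0.37 × (1 − 0.19) × 0.10 = 0.02997
  data exfiltration: 0.21 × (1 − 0.30) × 0.92 = 0.13524
Posterior odds = 0.02997 / 0.13524 ≈ 0.222.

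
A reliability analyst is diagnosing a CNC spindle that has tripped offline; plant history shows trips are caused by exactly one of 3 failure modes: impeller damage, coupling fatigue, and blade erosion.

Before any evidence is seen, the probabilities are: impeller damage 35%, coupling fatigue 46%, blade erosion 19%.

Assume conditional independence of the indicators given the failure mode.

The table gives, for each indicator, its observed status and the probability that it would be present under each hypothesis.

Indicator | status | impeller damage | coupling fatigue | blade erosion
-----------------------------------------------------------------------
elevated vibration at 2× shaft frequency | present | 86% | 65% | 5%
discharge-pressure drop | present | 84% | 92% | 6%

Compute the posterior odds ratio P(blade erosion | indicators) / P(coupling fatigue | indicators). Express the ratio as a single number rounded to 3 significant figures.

Unnormalized posterior weight (prior times the indicator likelihoods) for each of the two hypotheses:
  blade erosion: 0.19 × 0.05 × 0.06 = 0.00057
  coupling fatigue: 0.46 × 0.65 × 0.92 = 0.27508
Odds(blade erosion : coupling fatigue) = 0.00057 / 0.27508 ≈ 0.00207.

0.00207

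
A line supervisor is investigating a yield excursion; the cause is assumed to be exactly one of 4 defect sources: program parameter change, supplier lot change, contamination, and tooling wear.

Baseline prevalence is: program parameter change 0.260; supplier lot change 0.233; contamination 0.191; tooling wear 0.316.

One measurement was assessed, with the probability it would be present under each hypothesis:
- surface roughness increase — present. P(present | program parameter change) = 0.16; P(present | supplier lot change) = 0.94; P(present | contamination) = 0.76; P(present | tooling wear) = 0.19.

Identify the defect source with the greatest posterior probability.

Multiply each prior by the likelihood of the measurement:
  program parameter change: 0.260 × 0.16 = 0.0416
  supplier lot change: 0.233 × 0.94 = 0.21902
  contamination: 0.191 × 0.76 = 0.14516
  tooling wear: 0.316 × 0.19 = 0.06004
Marginal likelihood of the evidence = 0.46582.
P(program parameter change | evidence) ≈ 0.0416 / 0.46582 ≈ 0.089
P(supplier lot change | evidence) ≈ 0.21902 / 0.46582 ≈ 0.470
P(contamination | evidence) ≈ 0.14516 / 0.46582 ≈ 0.312
P(tooling wear | evidence) ≈ 0.06004 / 0.46582 ≈ 0.129
The largest is 0.470, so supplier lot change is most probable.

supplier lot change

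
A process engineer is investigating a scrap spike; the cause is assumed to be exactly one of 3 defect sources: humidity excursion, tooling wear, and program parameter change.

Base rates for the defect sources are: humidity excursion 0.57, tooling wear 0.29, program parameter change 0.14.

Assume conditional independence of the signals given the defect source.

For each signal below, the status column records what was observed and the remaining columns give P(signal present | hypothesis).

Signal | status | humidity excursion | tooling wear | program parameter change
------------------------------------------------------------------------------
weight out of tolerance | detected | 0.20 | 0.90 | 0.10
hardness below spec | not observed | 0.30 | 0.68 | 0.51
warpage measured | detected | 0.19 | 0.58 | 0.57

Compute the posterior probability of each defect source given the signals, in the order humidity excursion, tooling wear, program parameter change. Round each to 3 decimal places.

0.225, 0.718, 0.058

By Bayes' rule with conditional independence, the unnormalized weight for each hypothesis is prior × ∏ likelihoods (using 1 − P(present | H) for each absent signal):
  humidity excursion: 0.57 × 0.20 × (1 − 0.30) × 0.19 = 0.015162
  tooling wear: 0.29 × 0.90 × (1 − 0.68) × 0.58 = 0.048442
  program parameter change: 0.14 × 0.10 × (1 − 0.51) × 0.57 = 0.0039102
Normalizing constant Z = 0.015162 + 0.048442 + 0.0039102 = 0.067514.
P(humidity excursion | evidence) = 0.015162 / 0.067514 ≈ 0.225
P(tooling wear | evidence) = 0.048442 / 0.067514 ≈ 0.718
P(program parameter change | evidence) = 0.0039102 / 0.067514 ≈ 0.058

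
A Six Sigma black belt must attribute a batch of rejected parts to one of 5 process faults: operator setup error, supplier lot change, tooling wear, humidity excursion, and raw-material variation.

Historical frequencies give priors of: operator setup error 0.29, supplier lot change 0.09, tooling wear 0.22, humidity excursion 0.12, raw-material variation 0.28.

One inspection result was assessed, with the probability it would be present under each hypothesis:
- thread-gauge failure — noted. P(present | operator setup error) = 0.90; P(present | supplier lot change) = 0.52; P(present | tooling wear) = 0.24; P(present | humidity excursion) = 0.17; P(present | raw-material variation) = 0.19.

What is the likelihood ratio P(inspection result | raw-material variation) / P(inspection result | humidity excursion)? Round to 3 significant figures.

Likelihood of this inspection result under each hypothesis:
  raw-material variation: 0.19
  humidity excursion: 0.17
Bayes factor = 0.19 / 0.17 ≈ 1.12

1.12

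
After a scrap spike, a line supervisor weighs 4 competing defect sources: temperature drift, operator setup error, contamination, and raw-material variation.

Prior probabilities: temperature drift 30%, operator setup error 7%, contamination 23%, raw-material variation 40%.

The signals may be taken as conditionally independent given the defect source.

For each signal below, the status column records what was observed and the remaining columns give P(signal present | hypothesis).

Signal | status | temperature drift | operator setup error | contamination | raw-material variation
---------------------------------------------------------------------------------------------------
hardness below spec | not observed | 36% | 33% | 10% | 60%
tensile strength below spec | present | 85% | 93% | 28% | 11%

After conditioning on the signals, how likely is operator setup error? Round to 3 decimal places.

0.154

Multiply each prior by the joint likelihood of the signal pattern (using 1 − P(present | H) for each absent signal):
  temperature drift: 0.30 × (1 − 0.36) × 0.85 = 0.1632
  operator setup error: 0.07 × (1 − 0.33) × 0.93 = 0.043617
  contamination: 0.23 × (1 − 0.10) × 0.28 = 0.05796
  raw-material variation: 0.40 × (1 − 0.60) × 0.11 = 0.0176
The unnormalized weights sum to 0.28238.
P(operator setup error | evidence) = 0.043617 / 0.28238 ≈ 0.154.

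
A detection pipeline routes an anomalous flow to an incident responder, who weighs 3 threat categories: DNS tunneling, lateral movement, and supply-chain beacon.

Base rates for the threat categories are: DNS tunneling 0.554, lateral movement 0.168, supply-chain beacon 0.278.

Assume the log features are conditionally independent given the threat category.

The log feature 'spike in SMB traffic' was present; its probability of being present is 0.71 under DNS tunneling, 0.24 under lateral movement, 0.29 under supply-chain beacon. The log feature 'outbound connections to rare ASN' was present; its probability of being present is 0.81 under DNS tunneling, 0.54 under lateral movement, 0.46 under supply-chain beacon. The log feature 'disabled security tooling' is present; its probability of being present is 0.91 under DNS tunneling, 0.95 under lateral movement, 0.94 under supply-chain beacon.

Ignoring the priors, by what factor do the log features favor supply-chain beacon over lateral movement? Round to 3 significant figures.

1.02

Joint likelihood of the log feature pattern under each hypothesis:
  supply-chain beacon: 0.29 × 0.46 × 0.94 = 0.1254
  lateral movement: 0.24 × 0.54 × 0.95 = 0.12312
Bayes factor = 0.1254 / 0.12312 ≈ 1.02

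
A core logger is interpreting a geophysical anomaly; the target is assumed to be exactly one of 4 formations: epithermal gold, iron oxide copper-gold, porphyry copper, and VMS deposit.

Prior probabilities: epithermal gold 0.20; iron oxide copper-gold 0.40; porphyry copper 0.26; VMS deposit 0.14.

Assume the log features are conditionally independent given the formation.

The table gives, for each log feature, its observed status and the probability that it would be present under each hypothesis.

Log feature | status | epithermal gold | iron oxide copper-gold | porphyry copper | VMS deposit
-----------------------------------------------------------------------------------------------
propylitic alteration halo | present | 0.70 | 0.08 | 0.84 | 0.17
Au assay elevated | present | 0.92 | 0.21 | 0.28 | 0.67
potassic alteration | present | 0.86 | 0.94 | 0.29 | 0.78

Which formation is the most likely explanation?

epithermal gold

For each hypothesis, the unnormalized posterior weight is prior × product of the log feature likelihoods:
  epithermal gold: 0.20 × 0.70 × 0.92 × 0.86 = 0.11077
  iron oxide copper-gold: 0.40 × 0.08 × 0.21 × 0.94 = 0.0063168
  porphyry copper: 0.26 × 0.84 × 0.28 × 0.29 = 0.017734
  VMS deposit: 0.14 × 0.17 × 0.67 × 0.78 = 0.012438
Normalizing constant Z = 0.11077 + 0.0063168 + 0.017734 + 0.012438 = 0.14726.
P(epithermal gold | evidence) ≈ 0.11077 / 0.14726 ≈ 0.752
P(iron oxide copper-gold | evidence) ≈ 0.0063168 / 0.14726 ≈ 0.043
P(porphyry copper | evidence) ≈ 0.017734 / 0.14726 ≈ 0.120
P(VMS deposit | evidence) ≈ 0.012438 / 0.14726 ≈ 0.084
The largest is 0.752, so epithermal gold is most probable.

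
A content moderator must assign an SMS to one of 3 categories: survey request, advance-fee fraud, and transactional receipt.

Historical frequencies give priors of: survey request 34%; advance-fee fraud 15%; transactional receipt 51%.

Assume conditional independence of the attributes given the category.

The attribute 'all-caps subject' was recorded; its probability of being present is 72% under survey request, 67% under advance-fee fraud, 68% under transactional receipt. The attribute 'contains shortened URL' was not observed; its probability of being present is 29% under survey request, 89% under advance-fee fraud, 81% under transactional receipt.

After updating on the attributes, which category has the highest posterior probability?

survey request

Multiply each prior by the joint likelihood of the attribute pattern (using 1 − P(present | H) for each absent attribute):
  survey request: 0.34 × 0.72 × (1 − 0.29) = 0.17381
  advance-fee fraud: 0.15 × 0.67 × (1 − 0.89) = 0.011055
  transactional receipt: 0.51 × 0.68 × (1 − 0.81) = 0.065892
Normalizing constant Z = 0.17381 + 0.011055 + 0.065892 = 0.25076.
P(survey request | evidence) ≈ 0.17381 / 0.25076 ≈ 0.693
P(advance-fee fraud | evidence) ≈ 0.011055 / 0.25076 ≈ 0.044
P(transactional receipt | evidence) ≈ 0.065892 / 0.25076 ≈ 0.263
The largest is 0.693, so survey request is most probable.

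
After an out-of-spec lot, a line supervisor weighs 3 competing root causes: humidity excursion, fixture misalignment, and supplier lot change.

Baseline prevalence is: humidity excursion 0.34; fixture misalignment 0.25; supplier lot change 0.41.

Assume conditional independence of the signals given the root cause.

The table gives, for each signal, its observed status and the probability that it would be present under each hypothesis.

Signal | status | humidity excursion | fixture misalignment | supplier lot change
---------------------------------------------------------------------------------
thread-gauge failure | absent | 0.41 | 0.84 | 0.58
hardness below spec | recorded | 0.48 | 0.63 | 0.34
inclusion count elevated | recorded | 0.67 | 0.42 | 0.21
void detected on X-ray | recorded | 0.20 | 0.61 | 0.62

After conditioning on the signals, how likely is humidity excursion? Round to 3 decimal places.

0.478

Multiply each prior by the joint likelihood of the signal pattern (using 1 − P(present | H) for each absent signal):
  humidity excursion: 0.34 × (1 − 0.41) × 0.48 × 0.67 × 0.20 = 0.012903
  fixture misalignment: 0.25 × (1 − 0.84) × 0.63 × 0.42 × 0.61 = 0.0064562
  supplier lot change: 0.41 × (1 − 0.58) × 0.34 × 0.21 × 0.62 = 0.0076229
The unnormalized weights sum to 0.026982.
P(humidity excursion | evidence) = 0.012903 / 0.026982 ≈ 0.478.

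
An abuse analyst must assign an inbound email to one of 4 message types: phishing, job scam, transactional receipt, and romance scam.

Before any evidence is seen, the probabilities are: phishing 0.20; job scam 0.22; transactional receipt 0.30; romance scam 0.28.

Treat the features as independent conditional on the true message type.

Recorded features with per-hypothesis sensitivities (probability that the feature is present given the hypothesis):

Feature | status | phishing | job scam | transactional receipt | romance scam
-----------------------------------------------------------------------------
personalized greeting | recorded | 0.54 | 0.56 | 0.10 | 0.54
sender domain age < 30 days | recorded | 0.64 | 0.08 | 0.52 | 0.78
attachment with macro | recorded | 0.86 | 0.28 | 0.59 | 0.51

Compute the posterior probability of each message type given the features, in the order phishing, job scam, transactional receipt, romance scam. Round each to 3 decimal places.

0.452, 0.021, 0.070, 0.457

For each hypothesis, the unnormalized posterior weight is prior × product of the feature likelihoods:
  phishing: 0.20 × 0.54 × 0.64 × 0.86 = 0.059443
  job scam: 0.22 × 0.56 × 0.08 × 0.28 = 0.0027597
  transactional receipt: 0.30 × 0.10 × 0.52 × 0.59 = 0.009204
  romance scam: 0.28 × 0.54 × 0.78 × 0.51 = 0.060147
Normalizing constant Z = 0.059443 + 0.0027597 + 0.009204 + 0.060147 = 0.13155.
P(phishing | evidence) = 0.059443 / 0.13155 ≈ 0.452
P(job scam | evidence) = 0.0027597 / 0.13155 ≈ 0.021
P(transactional receipt | evidence) = 0.009204 / 0.13155 ≈ 0.070
P(romance scam | evidence) = 0.060147 / 0.13155 ≈ 0.457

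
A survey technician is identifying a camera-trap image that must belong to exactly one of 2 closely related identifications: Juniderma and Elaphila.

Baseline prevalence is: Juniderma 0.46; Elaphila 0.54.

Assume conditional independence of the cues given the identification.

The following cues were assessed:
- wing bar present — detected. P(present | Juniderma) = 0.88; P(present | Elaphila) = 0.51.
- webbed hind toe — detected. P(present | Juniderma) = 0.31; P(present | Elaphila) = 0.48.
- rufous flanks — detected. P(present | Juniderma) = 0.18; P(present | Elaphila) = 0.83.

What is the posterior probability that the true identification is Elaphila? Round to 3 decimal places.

By Bayes' rule with conditional independence, the unnormalized weight for each hypothesis is prior × ∏ likelihoods:
  Juniderma: 0.46 × 0.88 × 0.31 × 0.18 = 0.022588
  Elaphila: 0.54 × 0.51 × 0.48 × 0.83 = 0.10972
Normalizing constant Z = 0.022588 + 0.10972 = 0.13231.
P(Elaphila | evidence) = 0.10972 / 0.13231 ≈ 0.829.

0.829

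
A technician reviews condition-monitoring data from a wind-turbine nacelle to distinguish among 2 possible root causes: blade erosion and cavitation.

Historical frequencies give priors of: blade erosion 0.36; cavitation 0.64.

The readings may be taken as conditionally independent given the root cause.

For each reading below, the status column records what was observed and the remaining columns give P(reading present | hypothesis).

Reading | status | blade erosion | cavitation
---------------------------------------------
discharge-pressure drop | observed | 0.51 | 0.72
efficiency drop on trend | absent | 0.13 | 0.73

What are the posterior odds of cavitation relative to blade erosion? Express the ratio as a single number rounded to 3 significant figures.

0.779

The normalizing constant cancels in an odds ratio, so compute prior × likelihood for the two hypotheses only (using 1 − P(present | H) for each absent reading):
  cavitation: 0.64 × 0.72 × (1 − 0.73) = 0.12442
  blade erosion: 0.36 × 0.51 × (1 − 0.13) = 0.15973
Posterior odds = 0.12442 / 0.15973 ≈ 0.779.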